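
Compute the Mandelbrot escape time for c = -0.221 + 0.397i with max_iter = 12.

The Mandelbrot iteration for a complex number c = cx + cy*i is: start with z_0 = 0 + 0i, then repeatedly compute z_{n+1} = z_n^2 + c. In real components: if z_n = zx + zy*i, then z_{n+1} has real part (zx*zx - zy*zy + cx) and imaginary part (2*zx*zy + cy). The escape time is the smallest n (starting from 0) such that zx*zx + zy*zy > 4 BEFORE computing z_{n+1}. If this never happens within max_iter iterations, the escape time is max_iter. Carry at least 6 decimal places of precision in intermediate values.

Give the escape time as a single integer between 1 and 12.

Answer: 12

Derivation:
z_0 = 0 + 0i, c = -0.2210 + 0.3970i
Iter 1: z = -0.2210 + 0.3970i, |z|^2 = 0.2065
Iter 2: z = -0.3298 + 0.2215i, |z|^2 = 0.1578
Iter 3: z = -0.1613 + 0.2509i, |z|^2 = 0.0890
Iter 4: z = -0.2579 + 0.3160i, |z|^2 = 0.1664
Iter 5: z = -0.2544 + 0.2340i, |z|^2 = 0.1194
Iter 6: z = -0.2110 + 0.2780i, |z|^2 = 0.1218
Iter 7: z = -0.2537 + 0.2797i, |z|^2 = 0.1426
Iter 8: z = -0.2348 + 0.2551i, |z|^2 = 0.1202
Iter 9: z = -0.2309 + 0.2772i, |z|^2 = 0.1302
Iter 10: z = -0.2445 + 0.2690i, |z|^2 = 0.1321
Iter 11: z = -0.2336 + 0.2655i, |z|^2 = 0.1250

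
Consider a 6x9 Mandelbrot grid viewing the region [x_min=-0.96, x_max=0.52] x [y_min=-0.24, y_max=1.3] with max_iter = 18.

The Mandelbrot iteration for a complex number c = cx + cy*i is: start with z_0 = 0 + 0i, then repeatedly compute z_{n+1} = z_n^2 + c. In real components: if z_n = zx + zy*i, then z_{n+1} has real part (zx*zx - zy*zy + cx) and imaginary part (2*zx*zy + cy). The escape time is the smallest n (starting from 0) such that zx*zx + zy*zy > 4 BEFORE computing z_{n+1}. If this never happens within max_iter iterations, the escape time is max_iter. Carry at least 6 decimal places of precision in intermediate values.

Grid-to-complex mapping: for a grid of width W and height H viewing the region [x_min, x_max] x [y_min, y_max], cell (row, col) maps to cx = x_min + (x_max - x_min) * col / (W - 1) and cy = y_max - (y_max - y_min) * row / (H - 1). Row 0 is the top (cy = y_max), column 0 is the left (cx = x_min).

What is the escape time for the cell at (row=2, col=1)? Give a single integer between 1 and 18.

z_0 = 0 + 0i, c = -0.6640 + 0.9150i
Iter 1: z = -0.6640 + 0.9150i, |z|^2 = 1.2781
Iter 2: z = -1.0603 + -0.3001i, |z|^2 = 1.2144
Iter 3: z = 0.3702 + 1.5515i, |z|^2 = 2.5441
Iter 4: z = -2.9339 + 2.0638i, |z|^2 = 12.8671
Escaped at iteration 4

Answer: 4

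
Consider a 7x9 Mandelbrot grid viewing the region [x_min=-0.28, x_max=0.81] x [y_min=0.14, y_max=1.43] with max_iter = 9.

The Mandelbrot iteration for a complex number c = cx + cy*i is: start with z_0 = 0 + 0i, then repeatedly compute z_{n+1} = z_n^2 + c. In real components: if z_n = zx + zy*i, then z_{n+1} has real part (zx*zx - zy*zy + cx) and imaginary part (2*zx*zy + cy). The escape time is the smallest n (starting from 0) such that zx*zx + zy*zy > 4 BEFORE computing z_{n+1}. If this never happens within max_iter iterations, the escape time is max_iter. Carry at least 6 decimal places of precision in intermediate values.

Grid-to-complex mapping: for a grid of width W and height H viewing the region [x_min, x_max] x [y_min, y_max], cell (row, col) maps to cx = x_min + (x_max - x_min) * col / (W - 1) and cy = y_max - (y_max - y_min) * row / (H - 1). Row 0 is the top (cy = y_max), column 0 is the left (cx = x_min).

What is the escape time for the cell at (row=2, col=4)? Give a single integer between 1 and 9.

Answer: 2

Derivation:
z_0 = 0 + 0i, c = 0.4467 + 1.1075i
Iter 1: z = 0.4467 + 1.1075i, |z|^2 = 1.4261
Iter 2: z = -0.5804 + 2.0969i, |z|^2 = 4.7337
Escaped at iteration 2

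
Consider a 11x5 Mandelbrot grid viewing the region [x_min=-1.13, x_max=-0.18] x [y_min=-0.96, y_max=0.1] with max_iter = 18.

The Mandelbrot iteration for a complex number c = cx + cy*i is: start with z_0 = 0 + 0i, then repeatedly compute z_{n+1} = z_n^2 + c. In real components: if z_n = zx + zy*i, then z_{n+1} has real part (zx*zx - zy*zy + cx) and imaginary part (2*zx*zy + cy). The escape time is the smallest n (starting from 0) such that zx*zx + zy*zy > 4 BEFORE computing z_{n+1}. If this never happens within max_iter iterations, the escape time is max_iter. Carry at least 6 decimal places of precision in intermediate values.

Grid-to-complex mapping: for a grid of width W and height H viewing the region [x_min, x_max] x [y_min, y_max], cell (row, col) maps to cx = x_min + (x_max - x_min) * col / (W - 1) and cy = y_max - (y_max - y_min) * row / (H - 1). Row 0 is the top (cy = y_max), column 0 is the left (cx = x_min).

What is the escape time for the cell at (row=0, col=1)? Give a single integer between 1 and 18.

z_0 = 0 + 0i, c = -1.0350 + 0.1000i
Iter 1: z = -1.0350 + 0.1000i, |z|^2 = 1.0812
Iter 2: z = 0.0262 + -0.1070i, |z|^2 = 0.0121
Iter 3: z = -1.0458 + 0.0944i, |z|^2 = 1.1025
Iter 4: z = 0.0497 + -0.0974i, |z|^2 = 0.0120
Iter 5: z = -1.0420 + 0.0903i, |z|^2 = 1.0940
Iter 6: z = 0.0426 + -0.0882i, |z|^2 = 0.0096
Iter 7: z = -1.0410 + 0.0925i, |z|^2 = 1.0922
Iter 8: z = 0.0401 + -0.0925i, |z|^2 = 0.0102
Iter 9: z = -1.0420 + 0.0926i, |z|^2 = 1.0942
Iter 10: z = 0.0421 + -0.0929i, |z|^2 = 0.0104
Iter 11: z = -1.0419 + 0.0922i, |z|^2 = 1.0940
Iter 12: z = 0.0420 + -0.0921i, |z|^2 = 0.0102
Iter 13: z = -1.0417 + 0.0923i, |z|^2 = 1.0937
Iter 14: z = 0.0417 + -0.0922i, |z|^2 = 0.0102
Iter 15: z = -1.0418 + 0.0923i, |z|^2 = 1.0938
Iter 16: z = 0.0418 + -0.0923i, |z|^2 = 0.0103
Iter 17: z = -1.0418 + 0.0923i, |z|^2 = 1.0938

Answer: 18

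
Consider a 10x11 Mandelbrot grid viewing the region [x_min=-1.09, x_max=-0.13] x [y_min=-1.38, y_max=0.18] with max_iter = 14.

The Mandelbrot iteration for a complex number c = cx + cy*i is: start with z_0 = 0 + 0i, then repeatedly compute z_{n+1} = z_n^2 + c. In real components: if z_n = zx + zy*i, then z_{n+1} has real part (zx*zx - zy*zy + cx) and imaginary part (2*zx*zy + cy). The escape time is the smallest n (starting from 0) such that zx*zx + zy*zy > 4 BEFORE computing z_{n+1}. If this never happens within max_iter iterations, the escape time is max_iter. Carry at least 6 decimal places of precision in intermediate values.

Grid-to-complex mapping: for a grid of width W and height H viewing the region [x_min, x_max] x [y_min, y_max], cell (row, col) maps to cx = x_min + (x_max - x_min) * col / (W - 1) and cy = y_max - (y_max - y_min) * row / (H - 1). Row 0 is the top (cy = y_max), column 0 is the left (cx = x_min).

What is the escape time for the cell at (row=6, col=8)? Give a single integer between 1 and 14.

Answer: 14

Derivation:
z_0 = 0 + 0i, c = -0.2367 + -0.7560i
Iter 1: z = -0.2367 + -0.7560i, |z|^2 = 0.6275
Iter 2: z = -0.7522 + -0.3982i, |z|^2 = 0.7243
Iter 3: z = 0.1706 + -0.1570i, |z|^2 = 0.0538
Iter 4: z = -0.2322 + -0.8096i, |z|^2 = 0.7093
Iter 5: z = -0.8381 + -0.3800i, |z|^2 = 0.8469
Iter 6: z = 0.3214 + -0.1190i, |z|^2 = 0.1175
Iter 7: z = -0.1475 + -0.8325i, |z|^2 = 0.7148
Iter 8: z = -0.9080 + -0.5104i, |z|^2 = 1.0849
Iter 9: z = 0.3272 + 0.1708i, |z|^2 = 0.1363
Iter 10: z = -0.1588 + -0.6442i, |z|^2 = 0.4402
Iter 11: z = -0.6265 + -0.5514i, |z|^2 = 0.6965
Iter 12: z = -0.1483 + -0.0651i, |z|^2 = 0.0262
Iter 13: z = -0.2189 + -0.7367i, |z|^2 = 0.5906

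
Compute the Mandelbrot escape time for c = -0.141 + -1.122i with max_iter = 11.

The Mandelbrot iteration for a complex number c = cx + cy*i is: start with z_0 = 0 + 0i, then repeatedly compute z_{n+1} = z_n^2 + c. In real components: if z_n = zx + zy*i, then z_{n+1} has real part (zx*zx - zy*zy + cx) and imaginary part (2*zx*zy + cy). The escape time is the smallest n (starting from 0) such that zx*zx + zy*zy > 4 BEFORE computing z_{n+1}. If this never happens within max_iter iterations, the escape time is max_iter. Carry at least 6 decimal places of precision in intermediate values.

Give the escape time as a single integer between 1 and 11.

z_0 = 0 + 0i, c = -0.1410 + -1.1220i
Iter 1: z = -0.1410 + -1.1220i, |z|^2 = 1.2788
Iter 2: z = -1.3800 + -0.8056i, |z|^2 = 2.5534
Iter 3: z = 1.1144 + 1.1014i, |z|^2 = 2.4551
Iter 4: z = -0.1123 + 1.3330i, |z|^2 = 1.7894
Iter 5: z = -1.9052 + -1.4213i, |z|^2 = 5.6497
Escaped at iteration 5

Answer: 5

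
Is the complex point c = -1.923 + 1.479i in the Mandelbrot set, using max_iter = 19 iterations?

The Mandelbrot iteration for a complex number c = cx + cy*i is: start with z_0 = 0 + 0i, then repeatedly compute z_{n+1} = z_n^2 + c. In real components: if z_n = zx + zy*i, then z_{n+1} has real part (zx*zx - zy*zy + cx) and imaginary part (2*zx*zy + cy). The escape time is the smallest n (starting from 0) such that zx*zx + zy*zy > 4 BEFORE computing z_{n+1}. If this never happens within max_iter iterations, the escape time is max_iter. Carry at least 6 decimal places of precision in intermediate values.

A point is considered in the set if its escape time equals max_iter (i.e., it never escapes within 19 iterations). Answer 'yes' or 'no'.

z_0 = 0 + 0i, c = -1.9230 + 1.4790i
Iter 1: z = -1.9230 + 1.4790i, |z|^2 = 5.8854
Escaped at iteration 1

Answer: no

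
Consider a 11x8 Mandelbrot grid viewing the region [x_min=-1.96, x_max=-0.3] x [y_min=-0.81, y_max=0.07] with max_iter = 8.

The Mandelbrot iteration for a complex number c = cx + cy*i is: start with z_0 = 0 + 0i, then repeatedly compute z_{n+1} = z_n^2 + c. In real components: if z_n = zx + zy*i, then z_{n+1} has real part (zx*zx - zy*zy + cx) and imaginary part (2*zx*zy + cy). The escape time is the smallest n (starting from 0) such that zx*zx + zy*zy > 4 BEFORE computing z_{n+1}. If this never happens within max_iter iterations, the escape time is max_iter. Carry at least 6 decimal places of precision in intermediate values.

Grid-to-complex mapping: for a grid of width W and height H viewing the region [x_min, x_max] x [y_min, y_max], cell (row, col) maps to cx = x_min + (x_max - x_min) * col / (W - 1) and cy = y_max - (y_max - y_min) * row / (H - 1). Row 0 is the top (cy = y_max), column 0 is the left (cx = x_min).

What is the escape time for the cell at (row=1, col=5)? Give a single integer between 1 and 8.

Answer: 8

Derivation:
z_0 = 0 + 0i, c = -1.1300 + -0.0557i
Iter 1: z = -1.1300 + -0.0557i, |z|^2 = 1.2800
Iter 2: z = 0.1438 + 0.0702i, |z|^2 = 0.0256
Iter 3: z = -1.1143 + -0.0355i, |z|^2 = 1.2428
Iter 4: z = 0.1103 + 0.0235i, |z|^2 = 0.0127
Iter 5: z = -1.1184 + -0.0505i, |z|^2 = 1.2533
Iter 6: z = 0.1182 + 0.0573i, |z|^2 = 0.0173
Iter 7: z = -1.1193 + -0.0422i, |z|^2 = 1.2546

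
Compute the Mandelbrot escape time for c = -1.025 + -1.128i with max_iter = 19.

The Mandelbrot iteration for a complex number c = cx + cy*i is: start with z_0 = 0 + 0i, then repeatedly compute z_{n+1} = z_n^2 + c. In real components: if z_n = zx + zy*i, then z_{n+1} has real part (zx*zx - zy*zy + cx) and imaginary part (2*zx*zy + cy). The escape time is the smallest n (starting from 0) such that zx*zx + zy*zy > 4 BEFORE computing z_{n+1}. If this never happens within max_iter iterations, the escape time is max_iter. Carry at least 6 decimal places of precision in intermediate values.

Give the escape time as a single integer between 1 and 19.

z_0 = 0 + 0i, c = -1.0250 + -1.1280i
Iter 1: z = -1.0250 + -1.1280i, |z|^2 = 2.3230
Iter 2: z = -1.2468 + 1.1844i, |z|^2 = 2.9572
Iter 3: z = -0.8734 + -4.0813i, |z|^2 = 17.4200
Escaped at iteration 3

Answer: 3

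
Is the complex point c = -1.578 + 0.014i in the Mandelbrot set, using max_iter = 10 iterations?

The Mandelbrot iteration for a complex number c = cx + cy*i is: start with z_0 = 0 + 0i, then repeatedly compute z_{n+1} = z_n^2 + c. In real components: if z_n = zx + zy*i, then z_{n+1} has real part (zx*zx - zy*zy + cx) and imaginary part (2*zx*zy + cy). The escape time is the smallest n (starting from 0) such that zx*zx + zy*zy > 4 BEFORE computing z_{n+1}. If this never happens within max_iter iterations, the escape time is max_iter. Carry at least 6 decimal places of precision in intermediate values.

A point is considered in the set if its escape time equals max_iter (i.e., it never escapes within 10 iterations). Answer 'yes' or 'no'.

z_0 = 0 + 0i, c = -1.5780 + 0.0140i
Iter 1: z = -1.5780 + 0.0140i, |z|^2 = 2.4903
Iter 2: z = 0.9119 + -0.0302i, |z|^2 = 0.8325
Iter 3: z = -0.7474 + -0.0410i, |z|^2 = 0.5602
Iter 4: z = -1.0211 + 0.0754i, |z|^2 = 1.0484
Iter 5: z = -0.5410 + -0.1399i, |z|^2 = 0.3122
Iter 6: z = -1.3049 + 0.1654i, |z|^2 = 1.7301
Iter 7: z = 0.0974 + -0.4176i, |z|^2 = 0.1839
Iter 8: z = -1.7429 + -0.0674i, |z|^2 = 3.0422
Iter 9: z = 1.4551 + 0.2488i, |z|^2 = 2.1792
Did not escape in 10 iterations → in set

Answer: yes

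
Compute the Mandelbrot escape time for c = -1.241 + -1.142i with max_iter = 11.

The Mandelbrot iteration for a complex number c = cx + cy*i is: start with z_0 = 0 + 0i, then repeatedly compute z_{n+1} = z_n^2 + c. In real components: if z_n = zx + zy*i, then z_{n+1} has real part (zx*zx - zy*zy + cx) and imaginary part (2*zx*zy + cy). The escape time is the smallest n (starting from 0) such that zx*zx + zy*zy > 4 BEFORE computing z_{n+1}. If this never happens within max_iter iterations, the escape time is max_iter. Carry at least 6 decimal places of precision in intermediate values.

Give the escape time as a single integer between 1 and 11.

Answer: 3

Derivation:
z_0 = 0 + 0i, c = -1.2410 + -1.1420i
Iter 1: z = -1.2410 + -1.1420i, |z|^2 = 2.8442
Iter 2: z = -1.0051 + 1.6924i, |z|^2 = 3.8746
Iter 3: z = -3.0952 + -4.5441i, |z|^2 = 30.2289
Escaped at iteration 3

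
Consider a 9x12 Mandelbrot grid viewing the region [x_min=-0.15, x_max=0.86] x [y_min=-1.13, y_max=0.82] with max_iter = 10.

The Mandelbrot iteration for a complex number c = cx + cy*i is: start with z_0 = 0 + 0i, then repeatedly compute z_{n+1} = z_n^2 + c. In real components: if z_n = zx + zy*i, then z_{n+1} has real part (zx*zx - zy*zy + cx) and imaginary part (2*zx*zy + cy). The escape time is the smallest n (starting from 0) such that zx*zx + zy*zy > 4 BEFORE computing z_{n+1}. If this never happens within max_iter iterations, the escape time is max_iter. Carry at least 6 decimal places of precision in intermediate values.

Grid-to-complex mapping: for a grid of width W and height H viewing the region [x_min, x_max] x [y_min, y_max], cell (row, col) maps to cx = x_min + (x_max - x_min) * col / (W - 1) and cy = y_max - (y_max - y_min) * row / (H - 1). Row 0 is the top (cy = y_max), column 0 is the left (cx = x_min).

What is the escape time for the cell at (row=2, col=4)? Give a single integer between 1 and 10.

z_0 = 0 + 0i, c = 0.3550 + 0.4655i
Iter 1: z = 0.3550 + 0.4655i, |z|^2 = 0.3427
Iter 2: z = 0.2644 + 0.7959i, |z|^2 = 0.7034
Iter 3: z = -0.2086 + 0.8863i, |z|^2 = 0.8291
Iter 4: z = -0.3870 + 0.0957i, |z|^2 = 0.1589
Iter 5: z = 0.4956 + 0.3914i, |z|^2 = 0.3988
Iter 6: z = 0.4475 + 0.8534i, |z|^2 = 0.9286
Iter 7: z = -0.1731 + 1.2292i, |z|^2 = 1.5409
Iter 8: z = -1.1260 + 0.0399i, |z|^2 = 1.2694
Iter 9: z = 1.6212 + 0.3757i, |z|^2 = 2.7695

Answer: 10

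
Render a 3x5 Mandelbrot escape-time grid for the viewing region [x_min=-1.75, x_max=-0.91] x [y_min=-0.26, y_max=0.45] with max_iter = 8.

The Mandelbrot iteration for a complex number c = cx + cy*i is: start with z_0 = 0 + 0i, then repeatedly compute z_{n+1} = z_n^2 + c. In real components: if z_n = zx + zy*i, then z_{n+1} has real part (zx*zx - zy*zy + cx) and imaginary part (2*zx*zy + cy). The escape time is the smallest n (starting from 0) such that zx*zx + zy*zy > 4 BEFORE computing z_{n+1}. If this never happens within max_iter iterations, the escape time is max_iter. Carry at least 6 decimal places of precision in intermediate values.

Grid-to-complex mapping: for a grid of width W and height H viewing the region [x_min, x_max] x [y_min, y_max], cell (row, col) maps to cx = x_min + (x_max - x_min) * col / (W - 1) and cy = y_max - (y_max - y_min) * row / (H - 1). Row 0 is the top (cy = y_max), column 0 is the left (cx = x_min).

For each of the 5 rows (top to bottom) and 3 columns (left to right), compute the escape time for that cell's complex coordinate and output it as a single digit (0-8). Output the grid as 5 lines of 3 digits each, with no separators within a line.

(row=0, col=0): c = -1.7500 + 0.4500i → escape time 3
(row=0, col=1): c = -1.3300 + 0.4500i → escape time 4
(row=0, col=2): c = -0.9100 + 0.4500i → escape time 6
(row=1, col=0): c = -1.7500 + 0.2725i → escape time 4
(row=1, col=1): c = -1.3300 + 0.2725i → escape time 7
(row=1, col=2): c = -0.9100 + 0.2725i → escape time 8
(row=2, col=0): c = -1.7500 + 0.0950i → escape time 4
(row=2, col=1): c = -1.3300 + 0.0950i → escape time 8
(row=2, col=2): c = -0.9100 + 0.0950i → escape time 8
(row=3, col=0): c = -1.7500 + -0.0825i → escape time 5
(row=3, col=1): c = -1.3300 + -0.0825i → escape time 8
(row=3, col=2): c = -0.9100 + -0.0825i → escape time 8
(row=4, col=0): c = -1.7500 + -0.2600i → escape time 4
(row=4, col=1): c = -1.3300 + -0.2600i → escape time 7
(row=4, col=2): c = -0.9100 + -0.2600i → escape time 8

Answer: 346
478
488
588
478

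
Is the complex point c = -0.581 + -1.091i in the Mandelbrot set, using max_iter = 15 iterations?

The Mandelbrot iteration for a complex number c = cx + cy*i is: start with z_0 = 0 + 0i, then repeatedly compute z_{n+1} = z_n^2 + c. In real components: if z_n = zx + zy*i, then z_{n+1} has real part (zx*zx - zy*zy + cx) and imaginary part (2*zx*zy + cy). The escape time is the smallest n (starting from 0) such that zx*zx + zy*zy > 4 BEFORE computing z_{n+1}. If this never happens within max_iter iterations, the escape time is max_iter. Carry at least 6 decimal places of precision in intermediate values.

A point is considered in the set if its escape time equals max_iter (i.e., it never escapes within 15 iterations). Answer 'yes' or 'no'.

z_0 = 0 + 0i, c = -0.5810 + -1.0910i
Iter 1: z = -0.5810 + -1.0910i, |z|^2 = 1.5278
Iter 2: z = -1.4337 + 0.1767i, |z|^2 = 2.0868
Iter 3: z = 1.4433 + -1.5978i, |z|^2 = 4.6361
Escaped at iteration 3

Answer: no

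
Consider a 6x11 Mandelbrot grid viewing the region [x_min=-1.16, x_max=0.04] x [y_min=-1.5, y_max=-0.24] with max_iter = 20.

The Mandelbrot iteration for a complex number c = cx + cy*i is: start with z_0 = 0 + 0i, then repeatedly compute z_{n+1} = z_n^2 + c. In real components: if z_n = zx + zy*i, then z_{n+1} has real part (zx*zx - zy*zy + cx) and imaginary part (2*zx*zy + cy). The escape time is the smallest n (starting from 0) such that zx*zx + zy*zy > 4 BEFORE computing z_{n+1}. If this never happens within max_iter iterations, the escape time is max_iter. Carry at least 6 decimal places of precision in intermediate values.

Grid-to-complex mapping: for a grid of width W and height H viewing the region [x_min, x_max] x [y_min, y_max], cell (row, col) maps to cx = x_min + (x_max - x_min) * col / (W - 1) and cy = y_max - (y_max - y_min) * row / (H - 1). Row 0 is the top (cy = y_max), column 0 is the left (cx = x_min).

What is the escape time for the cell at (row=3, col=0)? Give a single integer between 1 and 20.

z_0 = 0 + 0i, c = -1.1600 + -0.6180i
Iter 1: z = -1.1600 + -0.6180i, |z|^2 = 1.7275
Iter 2: z = -0.1963 + 0.8158i, |z|^2 = 0.7040
Iter 3: z = -1.7869 + -0.9383i, |z|^2 = 4.0735
Escaped at iteration 3

Answer: 3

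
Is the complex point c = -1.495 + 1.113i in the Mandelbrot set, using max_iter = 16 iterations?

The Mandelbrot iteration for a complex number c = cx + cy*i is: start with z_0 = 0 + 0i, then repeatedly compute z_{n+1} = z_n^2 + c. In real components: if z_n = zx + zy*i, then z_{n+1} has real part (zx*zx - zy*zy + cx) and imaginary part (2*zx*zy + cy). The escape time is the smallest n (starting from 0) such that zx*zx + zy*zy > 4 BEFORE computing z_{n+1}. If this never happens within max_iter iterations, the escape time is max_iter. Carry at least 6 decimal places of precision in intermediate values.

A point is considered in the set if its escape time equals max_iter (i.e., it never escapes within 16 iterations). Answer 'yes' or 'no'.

Answer: no

Derivation:
z_0 = 0 + 0i, c = -1.4950 + 1.1130i
Iter 1: z = -1.4950 + 1.1130i, |z|^2 = 3.4738
Iter 2: z = -0.4987 + -2.2149i, |z|^2 = 5.1544
Escaped at iteration 2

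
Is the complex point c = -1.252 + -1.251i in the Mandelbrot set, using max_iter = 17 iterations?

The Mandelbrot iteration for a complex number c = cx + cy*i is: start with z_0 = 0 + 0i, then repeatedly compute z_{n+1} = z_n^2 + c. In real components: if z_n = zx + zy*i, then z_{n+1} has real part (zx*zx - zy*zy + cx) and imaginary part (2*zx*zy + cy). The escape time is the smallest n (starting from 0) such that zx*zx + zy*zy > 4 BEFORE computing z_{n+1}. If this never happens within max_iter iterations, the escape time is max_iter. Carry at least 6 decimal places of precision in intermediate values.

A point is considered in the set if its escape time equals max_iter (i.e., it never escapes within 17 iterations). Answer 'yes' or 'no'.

z_0 = 0 + 0i, c = -1.2520 + -1.2510i
Iter 1: z = -1.2520 + -1.2510i, |z|^2 = 3.1325
Iter 2: z = -1.2495 + 1.8815i, |z|^2 = 5.1013
Escaped at iteration 2

Answer: no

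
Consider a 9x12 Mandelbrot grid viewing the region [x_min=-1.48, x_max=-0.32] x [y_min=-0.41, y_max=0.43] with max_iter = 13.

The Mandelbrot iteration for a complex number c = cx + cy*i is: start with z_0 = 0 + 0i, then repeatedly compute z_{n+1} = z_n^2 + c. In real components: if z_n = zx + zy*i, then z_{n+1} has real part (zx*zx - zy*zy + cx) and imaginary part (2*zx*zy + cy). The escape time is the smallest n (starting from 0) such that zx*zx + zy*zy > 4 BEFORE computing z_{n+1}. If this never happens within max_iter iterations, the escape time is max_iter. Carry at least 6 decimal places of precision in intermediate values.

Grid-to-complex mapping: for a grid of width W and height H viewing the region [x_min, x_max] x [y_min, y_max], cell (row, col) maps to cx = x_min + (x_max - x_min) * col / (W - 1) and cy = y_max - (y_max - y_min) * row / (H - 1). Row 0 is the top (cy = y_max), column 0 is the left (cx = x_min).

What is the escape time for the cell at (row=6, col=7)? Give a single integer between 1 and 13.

Answer: 13

Derivation:
z_0 = 0 + 0i, c = -0.4650 + -0.0282i
Iter 1: z = -0.4650 + -0.0282i, |z|^2 = 0.2170
Iter 2: z = -0.2496 + -0.0020i, |z|^2 = 0.0623
Iter 3: z = -0.4027 + -0.0272i, |z|^2 = 0.1629
Iter 4: z = -0.3036 + -0.0063i, |z|^2 = 0.0922
Iter 5: z = -0.3729 + -0.0244i, |z|^2 = 0.1396
Iter 6: z = -0.3265 + -0.0100i, |z|^2 = 0.1067
Iter 7: z = -0.3585 + -0.0216i, |z|^2 = 0.1290
Iter 8: z = -0.3370 + -0.0127i, |z|^2 = 0.1137
Iter 9: z = -0.3516 + -0.0196i, |z|^2 = 0.1240
Iter 10: z = -0.3418 + -0.0144i, |z|^2 = 0.1170
Iter 11: z = -0.3484 + -0.0184i, |z|^2 = 0.1217
Iter 12: z = -0.3439 + -0.0154i, |z|^2 = 0.1185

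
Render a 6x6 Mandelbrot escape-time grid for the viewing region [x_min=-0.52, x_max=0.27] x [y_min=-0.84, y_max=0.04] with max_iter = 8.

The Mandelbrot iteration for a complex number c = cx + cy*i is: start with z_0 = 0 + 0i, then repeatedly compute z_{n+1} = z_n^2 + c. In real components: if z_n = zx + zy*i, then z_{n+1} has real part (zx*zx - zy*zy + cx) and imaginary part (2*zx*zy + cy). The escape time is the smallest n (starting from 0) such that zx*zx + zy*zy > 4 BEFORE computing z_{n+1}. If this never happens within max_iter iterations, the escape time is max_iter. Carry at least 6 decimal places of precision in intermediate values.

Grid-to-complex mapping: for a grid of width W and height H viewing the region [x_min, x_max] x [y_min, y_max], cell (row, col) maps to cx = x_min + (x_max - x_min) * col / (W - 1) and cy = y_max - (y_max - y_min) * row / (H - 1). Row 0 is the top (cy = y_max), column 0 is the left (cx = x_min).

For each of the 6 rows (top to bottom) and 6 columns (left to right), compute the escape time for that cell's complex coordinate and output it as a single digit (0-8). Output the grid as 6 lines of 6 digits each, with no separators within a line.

(row=0, col=0): c = -0.5200 + 0.0400i → escape time 8
(row=0, col=1): c = -0.3620 + 0.0400i → escape time 8
(row=0, col=2): c = -0.2040 + 0.0400i → escape time 8
(row=0, col=3): c = -0.0460 + 0.0400i → escape time 8
(row=0, col=4): c = 0.1120 + 0.0400i → escape time 8
(row=0, col=5): c = 0.2700 + 0.0400i → escape time 8
(row=1, col=0): c = -0.5200 + -0.1360i → escape time 8
(row=1, col=1): c = -0.3620 + -0.1360i → escape time 8
(row=1, col=2): c = -0.2040 + -0.1360i → escape time 8
(row=1, col=3): c = -0.0460 + -0.1360i → escape time 8
(row=1, col=4): c = 0.1120 + -0.1360i → escape time 8
(row=1, col=5): c = 0.2700 + -0.1360i → escape time 8
(row=2, col=0): c = -0.5200 + -0.3120i → escape time 8
(row=2, col=1): c = -0.3620 + -0.3120i → escape time 8
(row=2, col=2): c = -0.2040 + -0.3120i → escape time 8
(row=2, col=3): c = -0.0460 + -0.3120i → escape time 8
(row=2, col=4): c = 0.1120 + -0.3120i → escape time 8
(row=2, col=5): c = 0.2700 + -0.3120i → escape time 8
(row=3, col=0): c = -0.5200 + -0.4880i → escape time 8
(row=3, col=1): c = -0.3620 + -0.4880i → escape time 8
(row=3, col=2): c = -0.2040 + -0.4880i → escape time 8
(row=3, col=3): c = -0.0460 + -0.4880i → escape time 8
(row=3, col=4): c = 0.1120 + -0.4880i → escape time 8
(row=3, col=5): c = 0.2700 + -0.4880i → escape time 8
(row=4, col=0): c = -0.5200 + -0.6640i → escape time 8
(row=4, col=1): c = -0.3620 + -0.6640i → escape time 8
(row=4, col=2): c = -0.2040 + -0.6640i → escape time 8
(row=4, col=3): c = -0.0460 + -0.6640i → escape time 8
(row=4, col=4): c = 0.1120 + -0.6640i → escape time 8
(row=4, col=5): c = 0.2700 + -0.6640i → escape time 7
(row=5, col=0): c = -0.5200 + -0.8400i → escape time 5
(row=5, col=1): c = -0.3620 + -0.8400i → escape time 6
(row=5, col=2): c = -0.2040 + -0.8400i → escape time 8
(row=5, col=3): c = -0.0460 + -0.8400i → escape time 8
(row=5, col=4): c = 0.1120 + -0.8400i → escape time 5
(row=5, col=5): c = 0.2700 + -0.8400i → escape time 4

Answer: 888888
888888
888888
888888
888887
568854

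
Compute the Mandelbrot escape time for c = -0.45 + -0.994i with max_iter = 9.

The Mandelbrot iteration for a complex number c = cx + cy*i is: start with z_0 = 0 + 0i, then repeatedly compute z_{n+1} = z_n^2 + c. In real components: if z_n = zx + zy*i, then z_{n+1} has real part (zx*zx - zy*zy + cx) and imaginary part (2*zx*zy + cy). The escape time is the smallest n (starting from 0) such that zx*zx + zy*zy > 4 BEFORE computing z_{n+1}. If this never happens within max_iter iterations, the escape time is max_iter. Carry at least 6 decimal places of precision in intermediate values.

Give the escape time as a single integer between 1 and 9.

Answer: 4

Derivation:
z_0 = 0 + 0i, c = -0.4500 + -0.9940i
Iter 1: z = -0.4500 + -0.9940i, |z|^2 = 1.1905
Iter 2: z = -1.2355 + -0.0994i, |z|^2 = 1.5364
Iter 3: z = 1.0667 + -0.7484i, |z|^2 = 1.6978
Iter 4: z = 0.1277 + -2.5905i, |z|^2 = 6.7272
Escaped at iteration 4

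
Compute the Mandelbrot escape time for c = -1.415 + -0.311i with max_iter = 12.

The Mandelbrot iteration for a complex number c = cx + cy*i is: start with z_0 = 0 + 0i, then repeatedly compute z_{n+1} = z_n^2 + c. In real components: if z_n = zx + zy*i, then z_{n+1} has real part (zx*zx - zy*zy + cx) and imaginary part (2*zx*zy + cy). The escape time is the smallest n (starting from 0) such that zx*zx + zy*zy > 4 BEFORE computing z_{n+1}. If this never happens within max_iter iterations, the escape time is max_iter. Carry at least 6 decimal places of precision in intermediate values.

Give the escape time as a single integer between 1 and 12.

Answer: 5

Derivation:
z_0 = 0 + 0i, c = -1.4150 + -0.3110i
Iter 1: z = -1.4150 + -0.3110i, |z|^2 = 2.0989
Iter 2: z = 0.4905 + 0.5691i, |z|^2 = 0.5645
Iter 3: z = -1.4983 + 0.2473i, |z|^2 = 2.3061
Iter 4: z = 0.7688 + -1.0521i, |z|^2 = 1.6980
Iter 5: z = -1.9310 + -1.9287i, |z|^2 = 7.4485
Escaped at iteration 5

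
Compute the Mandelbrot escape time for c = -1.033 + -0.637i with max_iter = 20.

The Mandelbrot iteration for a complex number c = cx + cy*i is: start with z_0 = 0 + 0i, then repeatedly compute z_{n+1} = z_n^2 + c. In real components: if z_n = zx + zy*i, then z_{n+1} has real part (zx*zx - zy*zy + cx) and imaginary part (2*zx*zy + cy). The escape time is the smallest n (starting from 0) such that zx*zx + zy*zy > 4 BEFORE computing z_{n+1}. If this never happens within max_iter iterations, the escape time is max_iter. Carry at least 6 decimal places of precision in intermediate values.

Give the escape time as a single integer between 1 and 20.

z_0 = 0 + 0i, c = -1.0330 + -0.6370i
Iter 1: z = -1.0330 + -0.6370i, |z|^2 = 1.4729
Iter 2: z = -0.3717 + 0.6790i, |z|^2 = 0.5992
Iter 3: z = -1.3560 + -1.1418i, |z|^2 = 3.1423
Iter 4: z = -0.4980 + 2.4594i, |z|^2 = 6.2966
Escaped at iteration 4

Answer: 4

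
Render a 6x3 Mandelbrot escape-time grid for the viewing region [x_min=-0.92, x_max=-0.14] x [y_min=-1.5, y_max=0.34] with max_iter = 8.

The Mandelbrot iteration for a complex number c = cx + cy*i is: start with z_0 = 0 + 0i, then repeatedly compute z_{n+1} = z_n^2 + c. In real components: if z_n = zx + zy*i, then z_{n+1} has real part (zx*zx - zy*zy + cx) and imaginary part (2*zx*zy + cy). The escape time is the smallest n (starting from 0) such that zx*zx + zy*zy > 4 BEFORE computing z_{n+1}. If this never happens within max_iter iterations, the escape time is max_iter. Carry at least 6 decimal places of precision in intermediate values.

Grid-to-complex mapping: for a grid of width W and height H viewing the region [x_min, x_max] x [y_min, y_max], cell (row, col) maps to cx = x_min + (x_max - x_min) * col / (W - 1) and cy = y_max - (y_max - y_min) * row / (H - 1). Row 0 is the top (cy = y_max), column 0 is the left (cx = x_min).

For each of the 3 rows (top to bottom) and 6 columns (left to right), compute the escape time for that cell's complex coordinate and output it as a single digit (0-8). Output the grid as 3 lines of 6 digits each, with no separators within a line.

Answer: 888888
568888
222222

Derivation:
(row=0, col=0): c = -0.9200 + 0.3400i → escape time 8
(row=0, col=1): c = -0.7640 + 0.3400i → escape time 8
(row=0, col=2): c = -0.6080 + 0.3400i → escape time 8
(row=0, col=3): c = -0.4520 + 0.3400i → escape time 8
(row=0, col=4): c = -0.2960 + 0.3400i → escape time 8
(row=0, col=5): c = -0.1400 + 0.3400i → escape time 8
(row=1, col=0): c = -0.9200 + -0.5800i → escape time 5
(row=1, col=1): c = -0.7640 + -0.5800i → escape time 6
(row=1, col=2): c = -0.6080 + -0.5800i → escape time 8
(row=1, col=3): c = -0.4520 + -0.5800i → escape time 8
(row=1, col=4): c = -0.2960 + -0.5800i → escape time 8
(row=1, col=5): c = -0.1400 + -0.5800i → escape time 8
(row=2, col=0): c = -0.9200 + -1.5000i → escape time 2
(row=2, col=1): c = -0.7640 + -1.5000i → escape time 2
(row=2, col=2): c = -0.6080 + -1.5000i → escape time 2
(row=2, col=3): c = -0.4520 + -1.5000i → escape time 2
(row=2, col=4): c = -0.2960 + -1.5000i → escape time 2
(row=2, col=5): c = -0.1400 + -1.5000i → escape time 2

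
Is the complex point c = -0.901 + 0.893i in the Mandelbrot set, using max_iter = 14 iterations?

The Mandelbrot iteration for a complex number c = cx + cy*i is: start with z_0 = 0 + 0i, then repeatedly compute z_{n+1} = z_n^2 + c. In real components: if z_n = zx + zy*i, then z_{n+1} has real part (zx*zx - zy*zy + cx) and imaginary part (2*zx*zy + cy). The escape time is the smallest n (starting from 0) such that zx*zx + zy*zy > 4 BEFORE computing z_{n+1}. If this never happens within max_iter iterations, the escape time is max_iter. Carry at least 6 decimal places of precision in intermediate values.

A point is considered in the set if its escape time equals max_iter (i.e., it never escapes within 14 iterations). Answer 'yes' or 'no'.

Answer: no

Derivation:
z_0 = 0 + 0i, c = -0.9010 + 0.8930i
Iter 1: z = -0.9010 + 0.8930i, |z|^2 = 1.6093
Iter 2: z = -0.8866 + -0.7162i, |z|^2 = 1.2991
Iter 3: z = -0.6278 + 2.1630i, |z|^2 = 5.0727
Escaped at iteration 3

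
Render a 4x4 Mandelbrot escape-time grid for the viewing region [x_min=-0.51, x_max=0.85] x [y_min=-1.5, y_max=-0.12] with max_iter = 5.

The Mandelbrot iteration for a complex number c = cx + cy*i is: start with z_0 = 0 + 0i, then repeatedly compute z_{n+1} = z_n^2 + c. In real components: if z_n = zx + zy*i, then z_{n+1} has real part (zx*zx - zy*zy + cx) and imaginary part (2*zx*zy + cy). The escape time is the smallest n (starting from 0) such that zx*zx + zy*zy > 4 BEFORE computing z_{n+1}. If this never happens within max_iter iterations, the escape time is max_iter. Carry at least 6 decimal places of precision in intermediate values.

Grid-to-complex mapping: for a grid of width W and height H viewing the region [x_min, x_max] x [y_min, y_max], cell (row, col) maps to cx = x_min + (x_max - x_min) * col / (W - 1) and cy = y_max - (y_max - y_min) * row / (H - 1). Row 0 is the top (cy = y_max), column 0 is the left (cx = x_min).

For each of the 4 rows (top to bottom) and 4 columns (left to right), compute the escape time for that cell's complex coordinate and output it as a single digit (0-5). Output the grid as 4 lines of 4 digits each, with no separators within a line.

Answer: 5553
5553
4532
2222

Derivation:
(row=0, col=0): c = -0.5100 + -0.1200i → escape time 5
(row=0, col=1): c = -0.0567 + -0.1200i → escape time 5
(row=0, col=2): c = 0.3967 + -0.1200i → escape time 5
(row=0, col=3): c = 0.8500 + -0.1200i → escape time 3
(row=1, col=0): c = -0.5100 + -0.5800i → escape time 5
(row=1, col=1): c = -0.0567 + -0.5800i → escape time 5
(row=1, col=2): c = 0.3967 + -0.5800i → escape time 5
(row=1, col=3): c = 0.8500 + -0.5800i → escape time 3
(row=2, col=0): c = -0.5100 + -1.0400i → escape time 4
(row=2, col=1): c = -0.0567 + -1.0400i → escape time 5
(row=2, col=2): c = 0.3967 + -1.0400i → escape time 3
(row=2, col=3): c = 0.8500 + -1.0400i → escape time 2
(row=3, col=0): c = -0.5100 + -1.5000i → escape time 2
(row=3, col=1): c = -0.0567 + -1.5000i → escape time 2
(row=3, col=2): c = 0.3967 + -1.5000i → escape time 2
(row=3, col=3): c = 0.8500 + -1.5000i → escape time 2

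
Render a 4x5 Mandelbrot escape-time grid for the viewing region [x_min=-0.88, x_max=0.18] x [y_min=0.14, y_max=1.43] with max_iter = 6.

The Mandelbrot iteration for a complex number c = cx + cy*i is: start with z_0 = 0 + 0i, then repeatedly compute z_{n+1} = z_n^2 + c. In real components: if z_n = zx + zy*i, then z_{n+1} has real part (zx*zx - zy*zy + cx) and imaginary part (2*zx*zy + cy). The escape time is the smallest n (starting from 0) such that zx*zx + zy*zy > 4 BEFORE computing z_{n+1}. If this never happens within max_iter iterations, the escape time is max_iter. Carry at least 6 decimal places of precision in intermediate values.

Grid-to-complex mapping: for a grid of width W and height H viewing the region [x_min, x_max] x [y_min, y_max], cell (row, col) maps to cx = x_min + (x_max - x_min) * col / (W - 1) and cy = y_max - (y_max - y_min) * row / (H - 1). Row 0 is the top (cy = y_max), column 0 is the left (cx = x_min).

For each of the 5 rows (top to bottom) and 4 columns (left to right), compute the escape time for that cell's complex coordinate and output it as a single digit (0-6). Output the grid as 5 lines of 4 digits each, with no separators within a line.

Answer: 2222
3363
4565
6666
6666

Derivation:
(row=0, col=0): c = -0.8800 + 1.4300i → escape time 2
(row=0, col=1): c = -0.5267 + 1.4300i → escape time 2
(row=0, col=2): c = -0.1733 + 1.4300i → escape time 2
(row=0, col=3): c = 0.1800 + 1.4300i → escape time 2
(row=1, col=0): c = -0.8800 + 1.1075i → escape time 3
(row=1, col=1): c = -0.5267 + 1.1075i → escape time 3
(row=1, col=2): c = -0.1733 + 1.1075i → escape time 6
(row=1, col=3): c = 0.1800 + 1.1075i → escape time 3
(row=2, col=0): c = -0.8800 + 0.7850i → escape time 4
(row=2, col=1): c = -0.5267 + 0.7850i → escape time 5
(row=2, col=2): c = -0.1733 + 0.7850i → escape time 6
(row=2, col=3): c = 0.1800 + 0.7850i → escape time 5
(row=3, col=0): c = -0.8800 + 0.4625i → escape time 6
(row=3, col=1): c = -0.5267 + 0.4625i → escape time 6
(row=3, col=2): c = -0.1733 + 0.4625i → escape time 6
(row=3, col=3): c = 0.1800 + 0.4625i → escape time 6
(row=4, col=0): c = -0.8800 + 0.1400i → escape time 6
(row=4, col=1): c = -0.5267 + 0.1400i → escape time 6
(row=4, col=2): c = -0.1733 + 0.1400i → escape time 6
(row=4, col=3): c = 0.1800 + 0.1400i → escape time 6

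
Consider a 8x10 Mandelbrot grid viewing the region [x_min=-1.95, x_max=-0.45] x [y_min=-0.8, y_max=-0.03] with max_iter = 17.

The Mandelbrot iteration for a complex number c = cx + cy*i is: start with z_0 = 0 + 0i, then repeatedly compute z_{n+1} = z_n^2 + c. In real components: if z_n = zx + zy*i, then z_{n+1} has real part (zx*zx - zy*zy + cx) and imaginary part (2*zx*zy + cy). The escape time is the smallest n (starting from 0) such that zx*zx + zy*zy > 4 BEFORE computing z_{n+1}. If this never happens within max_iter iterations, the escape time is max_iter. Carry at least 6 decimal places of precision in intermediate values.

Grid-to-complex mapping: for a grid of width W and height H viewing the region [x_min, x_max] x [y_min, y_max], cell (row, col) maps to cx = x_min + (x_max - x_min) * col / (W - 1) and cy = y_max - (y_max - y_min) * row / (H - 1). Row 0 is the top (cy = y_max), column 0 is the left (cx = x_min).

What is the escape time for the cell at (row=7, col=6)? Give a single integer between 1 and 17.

Answer: 7

Derivation:
z_0 = 0 + 0i, c = -0.6643 + -0.6289i
Iter 1: z = -0.6643 + -0.6289i, |z|^2 = 0.8368
Iter 2: z = -0.6185 + 0.2066i, |z|^2 = 0.4253
Iter 3: z = -0.3244 + -0.8845i, |z|^2 = 0.8876
Iter 4: z = -1.3414 + -0.0550i, |z|^2 = 1.8023
Iter 5: z = 1.1320 + -0.4814i, |z|^2 = 1.5131
Iter 6: z = 0.3853 + -1.7188i, |z|^2 = 3.1026
Iter 7: z = -3.4699 + -1.9535i, |z|^2 = 15.8566
Escaped at iteration 7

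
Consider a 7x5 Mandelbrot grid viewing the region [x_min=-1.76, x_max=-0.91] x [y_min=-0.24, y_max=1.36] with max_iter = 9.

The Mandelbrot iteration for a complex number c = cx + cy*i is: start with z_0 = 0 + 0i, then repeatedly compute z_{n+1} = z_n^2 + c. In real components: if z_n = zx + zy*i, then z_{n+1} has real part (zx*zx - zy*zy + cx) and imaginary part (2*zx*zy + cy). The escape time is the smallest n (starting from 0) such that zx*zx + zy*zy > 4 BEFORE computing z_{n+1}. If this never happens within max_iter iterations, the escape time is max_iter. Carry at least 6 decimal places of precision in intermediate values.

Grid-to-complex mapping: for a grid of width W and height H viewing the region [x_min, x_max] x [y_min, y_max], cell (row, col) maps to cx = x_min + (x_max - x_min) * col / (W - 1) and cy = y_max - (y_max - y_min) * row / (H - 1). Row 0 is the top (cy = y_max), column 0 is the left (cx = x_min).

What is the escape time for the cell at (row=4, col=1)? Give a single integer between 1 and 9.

z_0 = 0 + 0i, c = -1.6183 + -0.2400i
Iter 1: z = -1.6183 + -0.2400i, |z|^2 = 2.6766
Iter 2: z = 0.9431 + 0.5368i, |z|^2 = 1.1775
Iter 3: z = -1.0171 + 0.7725i, |z|^2 = 1.6312
Iter 4: z = -1.1805 + -1.8114i, |z|^2 = 4.6748
Escaped at iteration 4

Answer: 4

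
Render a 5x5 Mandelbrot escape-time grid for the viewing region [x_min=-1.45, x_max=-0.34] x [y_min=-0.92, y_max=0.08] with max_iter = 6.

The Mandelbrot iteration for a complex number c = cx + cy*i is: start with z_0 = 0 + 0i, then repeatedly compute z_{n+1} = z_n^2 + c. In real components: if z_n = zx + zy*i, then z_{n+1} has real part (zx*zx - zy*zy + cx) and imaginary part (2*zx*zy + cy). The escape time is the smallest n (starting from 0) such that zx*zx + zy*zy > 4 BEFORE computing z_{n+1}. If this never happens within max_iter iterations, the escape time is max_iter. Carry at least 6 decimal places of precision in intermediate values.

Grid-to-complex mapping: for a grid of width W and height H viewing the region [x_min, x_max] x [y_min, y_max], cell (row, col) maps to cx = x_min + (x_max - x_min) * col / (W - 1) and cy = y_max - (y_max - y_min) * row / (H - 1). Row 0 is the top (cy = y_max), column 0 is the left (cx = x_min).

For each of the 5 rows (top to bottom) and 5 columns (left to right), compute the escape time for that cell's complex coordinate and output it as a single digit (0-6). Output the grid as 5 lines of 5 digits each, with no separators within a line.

(row=0, col=0): c = -1.4500 + 0.0800i → escape time 6
(row=0, col=1): c = -1.1725 + 0.0800i → escape time 6
(row=0, col=2): c = -0.8950 + 0.0800i → escape time 6
(row=0, col=3): c = -0.6175 + 0.0800i → escape time 6
(row=0, col=4): c = -0.3400 + 0.0800i → escape time 6
(row=1, col=0): c = -1.4500 + -0.1700i → escape time 6
(row=1, col=1): c = -1.1725 + -0.1700i → escape time 6
(row=1, col=2): c = -0.8950 + -0.1700i → escape time 6
(row=1, col=3): c = -0.6175 + -0.1700i → escape time 6
(row=1, col=4): c = -0.3400 + -0.1700i → escape time 6
(row=2, col=0): c = -1.4500 + -0.4200i → escape time 4
(row=2, col=1): c = -1.1725 + -0.4200i → escape time 6
(row=2, col=2): c = -0.8950 + -0.4200i → escape time 6
(row=2, col=3): c = -0.6175 + -0.4200i → escape time 6
(row=2, col=4): c = -0.3400 + -0.4200i → escape time 6
(row=3, col=0): c = -1.4500 + -0.6700i → escape time 3
(row=3, col=1): c = -1.1725 + -0.6700i → escape time 3
(row=3, col=2): c = -0.8950 + -0.6700i → escape time 4
(row=3, col=3): c = -0.6175 + -0.6700i → escape time 6
(row=3, col=4): c = -0.3400 + -0.6700i → escape time 6
(row=4, col=0): c = -1.4500 + -0.9200i → escape time 3
(row=4, col=1): c = -1.1725 + -0.9200i → escape time 3
(row=4, col=2): c = -0.8950 + -0.9200i → escape time 3
(row=4, col=3): c = -0.6175 + -0.9200i → escape time 4
(row=4, col=4): c = -0.3400 + -0.9200i → escape time 5

Answer: 66666
66666
46666
33466
33345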